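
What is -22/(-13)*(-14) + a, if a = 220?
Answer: 2552/13 ≈ 196.31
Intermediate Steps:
-22/(-13)*(-14) + a = -22/(-13)*(-14) + 220 = -22*(-1/13)*(-14) + 220 = (22/13)*(-14) + 220 = -308/13 + 220 = 2552/13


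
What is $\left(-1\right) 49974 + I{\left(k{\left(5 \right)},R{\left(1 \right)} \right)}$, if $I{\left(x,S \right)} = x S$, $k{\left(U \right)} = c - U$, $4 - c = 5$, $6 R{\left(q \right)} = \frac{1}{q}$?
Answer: $-49975$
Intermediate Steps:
$R{\left(q \right)} = \frac{1}{6 q}$
$c = -1$ ($c = 4 - 5 = -1$)
$k{\left(U \right)} = -1 - U$
$I{\left(x,S \right)} = S x$
$\left(-1\right) 49974 + I{\left(k{\left(5 \right)},R{\left(1 \right)} \right)} = \left(-1\right) 49974 + \frac{1}{6 \cdot 1} \left(-1 - 5\right) = -49974 + \frac{1}{6} \cdot 1 \left(-1 - 5\right) = -49974 + \frac{1}{6} \left(-6\right) = -49974 - 1 = -49975$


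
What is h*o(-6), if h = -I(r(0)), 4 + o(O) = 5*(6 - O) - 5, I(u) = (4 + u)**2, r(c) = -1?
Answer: -459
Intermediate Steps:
o(O) = 21 - 5*O (o(O) = -4 + (5*(6 - O) - 5) = -4 + ((30 - 5*O) - 5) = -4 + (25 - 5*O) = 21 - 5*O)
h = -9 (h = -(4 - 1)**2 = -1*3**2 = -1*9 = -9)
h*o(-6) = -9*(21 - 5*(-6)) = -9*(21 + 30) = -9*51 = -459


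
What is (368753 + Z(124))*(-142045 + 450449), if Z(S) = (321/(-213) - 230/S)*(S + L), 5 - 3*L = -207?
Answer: 249864269142468/2201 ≈ 1.1352e+11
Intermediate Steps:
L = 212/3 (L = 5/3 - 1/3*(-207) = 5/3 + 69 = 212/3 ≈ 70.667)
Z(S) = (-107/71 - 230/S)*(212/3 + S) (Z(S) = (321/(-213) - 230/S)*(S + 212/3) = (321*(-1/213) - 230/S)*(212/3 + S) = (-107/71 - 230/S)*(212/3 + S))
(368753 + Z(124))*(-142045 + 450449) = (368753 + (1/213)*(-3461960 - 1*124*(71674 + 321*124))/124)*(-142045 + 450449) = (368753 + (1/213)*(1/124)*(-3461960 - 1*124*(71674 + 39804)))*308404 = (368753 + (1/213)*(1/124)*(-3461960 - 1*124*111478))*308404 = (368753 + (1/213)*(1/124)*(-3461960 - 13823272))*308404 = (368753 + (1/213)*(1/124)*(-17285232))*308404 = (368753 - 1440436/2201)*308404 = (810184917/2201)*308404 = 249864269142468/2201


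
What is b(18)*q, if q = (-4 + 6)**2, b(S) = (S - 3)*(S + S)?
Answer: 2160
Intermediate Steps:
b(S) = 2*S*(-3 + S) (b(S) = (-3 + S)*(2*S) = 2*S*(-3 + S))
q = 4 (q = 2**2 = 4)
b(18)*q = (2*18*(-3 + 18))*4 = (2*18*15)*4 = 540*4 = 2160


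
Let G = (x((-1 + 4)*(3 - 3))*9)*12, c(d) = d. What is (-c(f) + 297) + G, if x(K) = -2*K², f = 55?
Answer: 242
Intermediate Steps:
G = 0 (G = (-2*(-1 + 4)²*(3 - 3)²*9)*12 = (-2*(3*0)²*9)*12 = (-2*0²*9)*12 = (-2*0*9)*12 = (0*9)*12 = 0*12 = 0)
(-c(f) + 297) + G = (-1*55 + 297) + 0 = (-55 + 297) + 0 = 242 + 0 = 242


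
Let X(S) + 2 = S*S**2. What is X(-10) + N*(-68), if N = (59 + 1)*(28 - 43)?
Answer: 60198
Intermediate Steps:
N = -900 (N = 60*(-15) = -900)
X(S) = -2 + S**3 (X(S) = -2 + S*S**2 = -2 + S**3)
X(-10) + N*(-68) = (-2 + (-10)**3) - 900*(-68) = (-2 - 1000) + 61200 = -1002 + 61200 = 60198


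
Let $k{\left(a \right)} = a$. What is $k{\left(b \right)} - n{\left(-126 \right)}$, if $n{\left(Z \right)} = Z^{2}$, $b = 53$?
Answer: $-15823$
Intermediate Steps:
$k{\left(b \right)} - n{\left(-126 \right)} = 53 - \left(-126\right)^{2} = 53 - 15876 = -15823$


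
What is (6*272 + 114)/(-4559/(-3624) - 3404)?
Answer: -6327504/12331537 ≈ -0.51312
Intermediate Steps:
(6*272 + 114)/(-4559/(-3624) - 3404) = (1632 + 114)/(-4559*(-1/3624) - 3404) = 1746/(4559/3624 - 3404) = 1746/(-12331537/3624) = 1746*(-3624/12331537) = -6327504/12331537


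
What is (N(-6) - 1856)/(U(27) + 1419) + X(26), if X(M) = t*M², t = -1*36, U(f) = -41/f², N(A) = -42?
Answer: -13263849/545 ≈ -24337.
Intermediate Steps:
U(f) = -41/f²
t = -36
X(M) = -36*M²
(N(-6) - 1856)/(U(27) + 1419) + X(26) = (-42 - 1856)/(-41/27² + 1419) - 36*26² = -1898/(-41*1/729 + 1419) - 36*676 = -1898/(-41/729 + 1419) - 24336 = -1898/1034410/729 - 24336 = -1898*729/1034410 - 24336 = -729/545 - 24336 = -13263849/545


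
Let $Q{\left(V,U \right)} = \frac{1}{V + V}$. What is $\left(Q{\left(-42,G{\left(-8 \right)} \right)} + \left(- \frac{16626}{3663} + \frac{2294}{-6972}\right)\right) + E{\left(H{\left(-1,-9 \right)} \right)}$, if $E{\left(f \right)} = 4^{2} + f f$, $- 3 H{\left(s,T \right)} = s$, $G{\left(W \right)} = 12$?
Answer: $\frac{95609719}{8512812} \approx 11.231$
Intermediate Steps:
$H{\left(s,T \right)} = - \frac{s}{3}$
$Q{\left(V,U \right)} = \frac{1}{2 V}$
$E{\left(f \right)} = 16 + f^{2}$
$\left(Q{\left(-42,G{\left(-8 \right)} \right)} + \left(- \frac{16626}{3663} + \frac{2294}{-6972}\right)\right) + E{\left(H{\left(-1,-9 \right)} \right)} = \left(\frac{1}{2 \left(-42\right)} + \left(- \frac{16626}{3663} + \frac{2294}{-6972}\right)\right) + \left(16 + \left(\left(- \frac{1}{3}\right) \left(-1\right)\right)^{2}\right) = \left(\frac{1}{2} \left(- \frac{1}{42}\right) + \left(\left(-16626\right) \frac{1}{3663} + 2294 \left(- \frac{1}{6972}\right)\right)\right) + \left(16 + \left(\frac{1}{3}\right)^{2}\right) = \left(- \frac{1}{84} - \frac{2302211}{472934}\right) + \left(16 + \frac{1}{9}\right) = \left(- \frac{1}{84} - \frac{2302211}{472934}\right) + \frac{145}{9} = - \frac{13847047}{2837604} + \frac{145}{9} = \frac{95609719}{8512812}$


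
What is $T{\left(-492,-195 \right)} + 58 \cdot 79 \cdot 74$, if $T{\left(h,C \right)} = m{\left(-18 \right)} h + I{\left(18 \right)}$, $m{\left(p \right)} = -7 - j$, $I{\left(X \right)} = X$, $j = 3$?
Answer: $344006$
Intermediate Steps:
$m{\left(p \right)} = -10$ ($m{\left(p \right)} = -7 - 3 = -10$)
$T{\left(h,C \right)} = 18 - 10 h$ ($T{\left(h,C \right)} = - 10 h + 18 = 18 - 10 h$)
$T{\left(-492,-195 \right)} + 58 \cdot 79 \cdot 74 = \left(18 - -4920\right) + 58 \cdot 79 \cdot 74 = \left(18 + 4920\right) + 4582 \cdot 74 = 4938 + 339068 = 344006$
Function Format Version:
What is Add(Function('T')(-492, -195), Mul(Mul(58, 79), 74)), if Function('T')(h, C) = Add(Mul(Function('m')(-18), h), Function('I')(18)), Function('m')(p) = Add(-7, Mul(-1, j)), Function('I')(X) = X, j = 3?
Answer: 344006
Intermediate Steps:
Function('m')(p) = -10 (Function('m')(p) = Add(-7, Mul(-1, 3)) = Add(-7, -3) = -10)
Function('T')(h, C) = Add(18, Mul(-10, h)) (Function('T')(h, C) = Add(Mul(-10, h), 18) = Add(18, Mul(-10, h)))
Add(Function('T')(-492, -195), Mul(Mul(58, 79), 74)) = Add(Add(18, Mul(-10, -492)), Mul(Mul(58, 79), 74)) = Add(Add(18, 4920), Mul(4582, 74)) = Add(4938, 339068) = 344006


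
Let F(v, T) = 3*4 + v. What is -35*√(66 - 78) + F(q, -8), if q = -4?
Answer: 8 - 70*I*√3 ≈ 8.0 - 121.24*I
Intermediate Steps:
F(v, T) = 12 + v
-35*√(66 - 78) + F(q, -8) = -35*√(66 - 78) + (12 - 4) = -70*I*√3 + 8 = 8 - 70*I*√3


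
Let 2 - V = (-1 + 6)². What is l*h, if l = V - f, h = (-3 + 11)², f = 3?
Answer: -1664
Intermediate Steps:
h = 64 (h = 8² = 64)
V = -23 (V = 2 - (-1 + 6)² = 2 - 1*5² = 2 - 1*25 = 2 - 25 = -23)
l = -26 (l = -23 - 1*3 = -23 - 3 = -26)
l*h = -26*64 = -1664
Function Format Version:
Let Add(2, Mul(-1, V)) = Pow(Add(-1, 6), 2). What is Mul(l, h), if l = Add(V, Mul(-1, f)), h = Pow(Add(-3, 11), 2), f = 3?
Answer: -1664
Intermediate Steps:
h = 64 (h = Pow(8, 2) = 64)
V = -23 (V = Add(2, Mul(-1, Pow(Add(-1, 6), 2))) = Add(2, Mul(-1, Pow(5, 2))) = Add(2, Mul(-1, 25)) = Add(2, -25) = -23)
l = -26 (l = Add(-23, Mul(-1, 3)) = Add(-23, -3) = -26)
Mul(l, h) = Mul(-26, 64) = -1664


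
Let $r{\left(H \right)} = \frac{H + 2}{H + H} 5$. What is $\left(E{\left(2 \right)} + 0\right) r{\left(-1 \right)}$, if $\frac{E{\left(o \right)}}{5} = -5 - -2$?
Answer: $\frac{75}{2} \approx 37.5$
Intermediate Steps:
$E{\left(o \right)} = -15$ ($E{\left(o \right)} = 5 \left(-5 - -2\right) = 5 \left(-5 + 2\right) = 5 \left(-3\right) = -15$)
$r{\left(H \right)} = \frac{5 \left(2 + H\right)}{2 H}$ ($r{\left(H \right)} = \frac{2 + H}{2 H} 5 = \frac{5 \left(2 + H\right)}{2 H}$)
$\left(E{\left(2 \right)} + 0\right) r{\left(-1 \right)} = \left(-15 + 0\right) \left(\frac{5}{2} + \frac{5}{-1}\right) = - 15 \left(\frac{5}{2} + 5 \left(-1\right)\right) = - 15 \left(\frac{5}{2} - 5\right) = \left(-15\right) \left(- \frac{5}{2}\right) = \frac{75}{2}$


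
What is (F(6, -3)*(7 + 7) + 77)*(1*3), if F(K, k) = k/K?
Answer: 210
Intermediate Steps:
(F(6, -3)*(7 + 7) + 77)*(1*3) = ((-3/6)*(7 + 7) + 77)*(1*3) = (-3*⅙*14 + 77)*3 = (-½*14 + 77)*3 = (-7 + 77)*3 = 70*3 = 210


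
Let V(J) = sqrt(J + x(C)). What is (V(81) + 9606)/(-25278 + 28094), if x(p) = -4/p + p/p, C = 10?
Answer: 4803/1408 + sqrt(510)/7040 ≈ 3.4144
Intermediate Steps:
x(p) = 1 - 4/p (x(p) = -4/p + 1 = 1 - 4/p)
V(J) = sqrt(3/5 + J) (V(J) = sqrt(J + (-4 + 10)/10) = sqrt(J + (1/10)*6) = sqrt(J + 3/5) = sqrt(3/5 + J))
(V(81) + 9606)/(-25278 + 28094) = (sqrt(15 + 25*81)/5 + 9606)/(-25278 + 28094) = (sqrt(15 + 2025)/5 + 9606)/2816 = (sqrt(2040)/5 + 9606)*(1/2816) = ((2*sqrt(510))/5 + 9606)*(1/2816) = (2*sqrt(510)/5 + 9606)*(1/2816) = (9606 + 2*sqrt(510)/5)*(1/2816) = 4803/1408 + sqrt(510)/7040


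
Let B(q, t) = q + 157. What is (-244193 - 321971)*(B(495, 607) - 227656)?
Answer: 128521492656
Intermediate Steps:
B(q, t) = 157 + q
(-244193 - 321971)*(B(495, 607) - 227656) = (-244193 - 321971)*((157 + 495) - 227656) = -566164*(652 - 227656) = -566164*(-227004) = 128521492656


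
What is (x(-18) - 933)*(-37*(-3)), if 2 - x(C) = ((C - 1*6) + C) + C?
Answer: -96681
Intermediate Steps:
x(C) = 8 - 3*C (x(C) = 2 - (((C - 1*6) + C) + C) = 2 - (((C - 6) + C) + C) = 2 - (((-6 + C) + C) + C) = 2 - ((-6 + 2*C) + C) = 2 - (-6 + 3*C) = 2 + (6 - 3*C) = 8 - 3*C)
(x(-18) - 933)*(-37*(-3)) = ((8 - 3*(-18)) - 933)*(-37*(-3)) = ((8 + 54) - 933)*111 = (62 - 933)*111 = -871*111 = -96681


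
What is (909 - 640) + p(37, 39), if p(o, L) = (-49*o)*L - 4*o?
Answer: -70586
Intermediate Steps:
p(o, L) = -4*o - 49*L*o (p(o, L) = -49*L*o - 4*o = -4*o - 49*L*o)
(909 - 640) + p(37, 39) = (909 - 640) - 1*37*(4 + 49*39) = 269 - 1*37*(4 + 1911) = 269 - 1*37*1915 = 269 - 70855 = -70586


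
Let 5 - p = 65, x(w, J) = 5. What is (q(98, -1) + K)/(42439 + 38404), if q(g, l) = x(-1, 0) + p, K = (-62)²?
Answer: 3789/80843 ≈ 0.046869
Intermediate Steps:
p = -60 (p = 5 - 1*65 = 5 - 65 = -60)
K = 3844
q(g, l) = -55 (q(g, l) = 5 - 60 = -55)
(q(98, -1) + K)/(42439 + 38404) = (-55 + 3844)/(42439 + 38404) = 3789/80843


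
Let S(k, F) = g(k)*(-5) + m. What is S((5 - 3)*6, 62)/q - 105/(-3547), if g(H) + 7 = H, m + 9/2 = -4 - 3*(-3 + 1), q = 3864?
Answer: 616355/27411216 ≈ 0.022485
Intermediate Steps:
m = -5/2 (m = -9/2 + (-4 - 3*(-3 + 1)) = -9/2 + (-4 - 3*(-2)) = -9/2 + (-4 - 1*(-6)) = -9/2 + (-4 + 6) = -9/2 + 2 = -5/2 ≈ -2.5000)
g(H) = -7 + H
S(k, F) = 65/2 - 5*k (S(k, F) = (-7 + k)*(-5) - 5/2 = (35 - 5*k) - 5/2 = 65/2 - 5*k)
S((5 - 3)*6, 62)/q - 105/(-3547) = (65/2 - 5*(5 - 3)*6)/3864 - 105/(-3547) = (65/2 - 10*6)*(1/3864) - 105*(-1/3547) = (65/2 - 5*12)*(1/3864) + 105/3547 = (65/2 - 60)*(1/3864) + 105/3547 = -55/2*1/3864 + 105/3547 = -55/7728 + 105/3547 = 616355/27411216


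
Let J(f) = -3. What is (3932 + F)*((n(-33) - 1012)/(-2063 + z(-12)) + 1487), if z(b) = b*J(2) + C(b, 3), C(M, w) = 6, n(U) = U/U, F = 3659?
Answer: 22820352658/2021 ≈ 1.1292e+7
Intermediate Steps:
n(U) = 1
z(b) = 6 - 3*b (z(b) = b*(-3) + 6 = -3*b + 6 = 6 - 3*b)
(3932 + F)*((n(-33) - 1012)/(-2063 + z(-12)) + 1487) = (3932 + 3659)*((1 - 1012)/(-2063 + (6 - 3*(-12))) + 1487) = 7591*(-1011/(-2063 + (6 + 36)) + 1487) = 7591*(-1011/(-2063 + 42) + 1487) = 7591*(-1011/(-2021) + 1487) = 7591*(-1011*(-1/2021) + 1487) = 7591*(1011/2021 + 1487) = 7591*(3006238/2021) = 22820352658/2021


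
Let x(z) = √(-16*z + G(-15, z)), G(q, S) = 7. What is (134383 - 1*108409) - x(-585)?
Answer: 25974 - √9367 ≈ 25877.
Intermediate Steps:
x(z) = √(7 - 16*z) (x(z) = √(-16*z + 7) = √(7 - 16*z))
(134383 - 1*108409) - x(-585) = (134383 - 1*108409) - √(7 - 16*(-585)) = (134383 - 108409) - √(7 + 9360) = 25974 - √9367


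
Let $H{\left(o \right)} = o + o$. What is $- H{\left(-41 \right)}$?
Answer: $82$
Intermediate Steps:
$H{\left(o \right)} = 2 o$
$- H{\left(-41 \right)} = - 2 \left(-41\right) = \left(-1\right) \left(-82\right) = 82$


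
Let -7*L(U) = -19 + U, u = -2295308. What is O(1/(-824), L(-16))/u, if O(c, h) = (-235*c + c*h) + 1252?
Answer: -515939/945666896 ≈ -0.00054558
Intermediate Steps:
L(U) = 19/7 - U/7 (L(U) = -(-19 + U)/7 = 19/7 - U/7)
O(c, h) = 1252 - 235*c + c*h
O(1/(-824), L(-16))/u = (1252 - 235/(-824) + (19/7 - 1/7*(-16))/(-824))/(-2295308) = (1252 - 235*(-1/824) - (19/7 + 16/7)/824)*(-1/2295308) = (1252 + 235/824 - 1/824*5)*(-1/2295308) = (1252 + 235/824 - 5/824)*(-1/2295308) = (515939/412)*(-1/2295308) = -515939/945666896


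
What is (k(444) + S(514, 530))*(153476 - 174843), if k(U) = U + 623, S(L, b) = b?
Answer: -34123099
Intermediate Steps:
k(U) = 623 + U
(k(444) + S(514, 530))*(153476 - 174843) = ((623 + 444) + 530)*(153476 - 174843) = (1067 + 530)*(-21367) = 1597*(-21367) = -34123099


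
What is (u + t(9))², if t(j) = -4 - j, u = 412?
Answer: 159201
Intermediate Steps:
(u + t(9))² = (412 + (-4 - 1*9))² = (412 + (-4 - 9))² = (412 - 13)² = 399² = 159201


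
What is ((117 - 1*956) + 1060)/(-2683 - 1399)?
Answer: -17/314 ≈ -0.054140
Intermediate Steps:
((117 - 1*956) + 1060)/(-2683 - 1399) = ((117 - 956) + 1060)/(-4082) = (-839 + 1060)*(-1/4082) = 221*(-1/4082) = -17/314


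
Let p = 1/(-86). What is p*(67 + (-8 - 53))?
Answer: -3/43 ≈ -0.069767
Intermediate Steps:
p = -1/86 ≈ -0.011628
p*(67 + (-8 - 53)) = -(67 + (-8 - 53))/86 = -(67 - 61)/86 = -1/86*6 = -3/43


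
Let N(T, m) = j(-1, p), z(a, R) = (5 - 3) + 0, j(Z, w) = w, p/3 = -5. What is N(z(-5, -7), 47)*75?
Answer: -1125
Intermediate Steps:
p = -15 (p = 3*(-5) = -15)
z(a, R) = 2 (z(a, R) = 2 + 0 = 2)
N(T, m) = -15
N(z(-5, -7), 47)*75 = -15*75 = -1125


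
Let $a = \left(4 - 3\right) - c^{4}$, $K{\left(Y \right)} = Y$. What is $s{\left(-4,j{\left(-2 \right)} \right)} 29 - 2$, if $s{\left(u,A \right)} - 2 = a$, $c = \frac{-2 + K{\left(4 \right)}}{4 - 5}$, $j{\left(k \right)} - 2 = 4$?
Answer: $-379$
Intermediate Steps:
$j{\left(k \right)} = 6$ ($j{\left(k \right)} = 2 + 4 = 6$)
$c = -2$ ($c = \frac{-2 + 4}{4 - 5} = \frac{2}{-1} = 2 \left(-1\right) = -2$)
$a = -15$ ($a = \left(4 - 3\right) - \left(-2\right)^{4} = 1 - 16 = -15$)
$s{\left(u,A \right)} = -13$ ($s{\left(u,A \right)} = 2 - 15 = -13$)
$s{\left(-4,j{\left(-2 \right)} \right)} 29 - 2 = \left(-13\right) 29 - 2 = -377 - 2 = -379$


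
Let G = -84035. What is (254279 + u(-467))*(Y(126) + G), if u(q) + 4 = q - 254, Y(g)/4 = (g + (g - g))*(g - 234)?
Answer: -35108861718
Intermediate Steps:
Y(g) = 4*g*(-234 + g) (Y(g) = 4*((g + (g - g))*(g - 234)) = 4*((g + 0)*(-234 + g)) = 4*(g*(-234 + g)) = 4*g*(-234 + g))
u(q) = -258 + q (u(q) = -4 + (q - 254) = -4 + (-254 + q) = -258 + q)
(254279 + u(-467))*(Y(126) + G) = (254279 + (-258 - 467))*(4*126*(-234 + 126) - 84035) = (254279 - 725)*(4*126*(-108) - 84035) = 253554*(-54432 - 84035) = 253554*(-138467) = -35108861718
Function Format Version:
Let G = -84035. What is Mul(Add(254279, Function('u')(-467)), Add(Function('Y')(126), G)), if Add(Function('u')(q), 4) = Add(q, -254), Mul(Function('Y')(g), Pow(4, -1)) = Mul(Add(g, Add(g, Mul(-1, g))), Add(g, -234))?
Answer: -35108861718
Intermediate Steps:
Function('Y')(g) = Mul(4, g, Add(-234, g)) (Function('Y')(g) = Mul(4, Mul(Add(g, Add(g, Mul(-1, g))), Add(g, -234))) = Mul(4, Mul(Add(g, 0), Add(-234, g))) = Mul(4, Mul(g, Add(-234, g))) = Mul(4, g, Add(-234, g)))
Function('u')(q) = Add(-258, q) (Function('u')(q) = Add(-4, Add(q, -254)) = Add(-4, Add(-254, q)) = Add(-258, q))
Mul(Add(254279, Function('u')(-467)), Add(Function('Y')(126), G)) = Mul(Add(254279, Add(-258, -467)), Add(Mul(4, 126, Add(-234, 126)), -84035)) = Mul(Add(254279, -725), Add(Mul(4, 126, -108), -84035)) = Mul(253554, Add(-54432, -84035)) = Mul(253554, -138467) = -35108861718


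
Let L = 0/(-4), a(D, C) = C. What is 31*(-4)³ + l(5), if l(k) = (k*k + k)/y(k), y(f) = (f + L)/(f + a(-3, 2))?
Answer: -1942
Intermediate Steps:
L = 0 (L = 0*(-¼) = 0)
y(f) = f/(2 + f) (y(f) = (f + 0)/(f + 2) = f/(2 + f))
l(k) = (2 + k)*(k + k²)/k (l(k) = (k*k + k)/((k/(2 + k))) = (k² + k)*((2 + k)/k) = (k + k²)*((2 + k)/k) = (2 + k)*(k + k²)/k)
31*(-4)³ + l(5) = 31*(-4)³ + (1 + 5)*(2 + 5) = 31*(-64) + 6*7 = -1984 + 42 = -1942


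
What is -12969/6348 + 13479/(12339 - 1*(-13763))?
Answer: -42158691/27615916 ≈ -1.5266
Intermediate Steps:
-12969/6348 + 13479/(12339 - 1*(-13763)) = -12969*1/6348 + 13479/(12339 + 13763) = -4323/2116 + 13479/26102 = -42158691/27615916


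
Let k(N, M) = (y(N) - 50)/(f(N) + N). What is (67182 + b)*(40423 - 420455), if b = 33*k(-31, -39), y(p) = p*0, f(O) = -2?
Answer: -25550311424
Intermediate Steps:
y(p) = 0
k(N, M) = -50/(-2 + N) (k(N, M) = (0 - 50)/(-2 + N) = -50/(-2 + N))
b = 50 (b = 33*(-50/(-2 - 31)) = 33*(-50/(-33)) = 33*(-50*(-1/33)) = 33*(50/33) = 50)
(67182 + b)*(40423 - 420455) = (67182 + 50)*(40423 - 420455) = 67232*(-380032) = -25550311424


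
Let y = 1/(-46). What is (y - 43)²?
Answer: 3916441/2116 ≈ 1850.9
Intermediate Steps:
y = -1/46 ≈ -0.021739
(y - 43)² = (-1/46 - 43)² = (-1979/46)² = 3916441/2116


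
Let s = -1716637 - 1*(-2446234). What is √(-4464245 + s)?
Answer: 2*I*√933662 ≈ 1932.5*I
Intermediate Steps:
s = 729597 (s = -1716637 + 2446234 = 729597)
√(-4464245 + s) = √(-4464245 + 729597) = √(-3734648) = 2*I*√933662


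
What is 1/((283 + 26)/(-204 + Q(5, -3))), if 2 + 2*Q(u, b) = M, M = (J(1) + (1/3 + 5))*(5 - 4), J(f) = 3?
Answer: -1205/1854 ≈ -0.64995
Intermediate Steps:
M = 25/3 (M = (3 + (1/3 + 5))*(5 - 4) = (3 + (1/3 + 5))*1 = (3 + 16/3)*1 = (25/3)*1 = 25/3 ≈ 8.3333)
Q(u, b) = 19/6 (Q(u, b) = -1 + (1/2)*(25/3) = -1 + 25/6 = 19/6)
1/((283 + 26)/(-204 + Q(5, -3))) = 1/((283 + 26)/(-204 + 19/6)) = 1/(309/(-1205/6)) = 1/(309*(-6/1205)) = 1/(-1854/1205) = -1205/1854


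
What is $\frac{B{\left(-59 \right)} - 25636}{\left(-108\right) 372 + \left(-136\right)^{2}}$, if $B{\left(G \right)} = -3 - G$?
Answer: $\frac{1279}{1084} \approx 1.1799$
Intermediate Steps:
$\frac{B{\left(-59 \right)} - 25636}{\left(-108\right) 372 + \left(-136\right)^{2}} = \frac{\left(-3 - -59\right) - 25636}{\left(-108\right) 372 + \left(-136\right)^{2}} = \frac{\left(-3 + 59\right) - 25636}{-40176 + 18496} = \frac{56 - 25636}{-21680} = \left(-25580\right) \left(- \frac{1}{21680}\right) = \frac{1279}{1084}$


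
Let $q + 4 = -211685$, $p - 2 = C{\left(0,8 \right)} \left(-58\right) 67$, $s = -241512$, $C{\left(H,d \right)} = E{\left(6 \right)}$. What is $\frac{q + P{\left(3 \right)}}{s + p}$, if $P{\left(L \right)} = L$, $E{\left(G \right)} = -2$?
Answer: $\frac{105843}{116869} \approx 0.90565$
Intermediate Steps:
$C{\left(H,d \right)} = -2$
$p = 7774$ ($p = 2 + \left(-2\right) \left(-58\right) 67 = 2 + 116 \cdot 67 = 2 + 7772 = 7774$)
$q = -211689$ ($q = -4 - 211685 = -211689$)
$\frac{q + P{\left(3 \right)}}{s + p} = \frac{-211689 + 3}{-241512 + 7774} = - \frac{211686}{-233738} = \left(-211686\right) \left(- \frac{1}{233738}\right) = \frac{105843}{116869}$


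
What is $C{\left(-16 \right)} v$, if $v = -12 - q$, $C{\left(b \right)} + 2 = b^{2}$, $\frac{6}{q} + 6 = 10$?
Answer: $-3429$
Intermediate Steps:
$q = \frac{3}{2}$ ($q = \frac{6}{-6 + 10} = \frac{6}{4} = 6 \cdot \frac{1}{4} = \frac{3}{2} \approx 1.5$)
$C{\left(b \right)} = -2 + b^{2}$
$v = - \frac{27}{2}$ ($v = -12 - \frac{3}{2} = - \frac{27}{2} \approx -13.5$)
$C{\left(-16 \right)} v = \left(-2 + \left(-16\right)^{2}\right) \left(- \frac{27}{2}\right) = \left(-2 + 256\right) \left(- \frac{27}{2}\right) = 254 \left(- \frac{27}{2}\right) = -3429$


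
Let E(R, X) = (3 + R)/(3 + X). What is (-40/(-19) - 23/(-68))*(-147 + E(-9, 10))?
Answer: -6051969/16796 ≈ -360.32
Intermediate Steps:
E(R, X) = (3 + R)/(3 + X)
(-40/(-19) - 23/(-68))*(-147 + E(-9, 10)) = (-40/(-19) - 23/(-68))*(-147 + (3 - 9)/(3 + 10)) = (-40*(-1/19) - 23*(-1/68))*(-147 - 6/13) = (40/19 + 23/68)*(-147 + (1/13)*(-6)) = 3157*(-147 - 6/13)/1292 = (3157/1292)*(-1917/13) = -6051969/16796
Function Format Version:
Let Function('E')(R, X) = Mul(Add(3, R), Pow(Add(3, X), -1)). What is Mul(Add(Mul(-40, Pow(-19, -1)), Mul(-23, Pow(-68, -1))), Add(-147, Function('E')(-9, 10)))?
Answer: Rational(-6051969, 16796) ≈ -360.32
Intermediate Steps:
Function('E')(R, X) = Mul(Pow(Add(3, X), -1), Add(3, R))
Mul(Add(Mul(-40, Pow(-19, -1)), Mul(-23, Pow(-68, -1))), Add(-147, Function('E')(-9, 10))) = Mul(Add(Mul(-40, Pow(-19, -1)), Mul(-23, Pow(-68, -1))), Add(-147, Mul(Pow(Add(3, 10), -1), Add(3, -9)))) = Mul(Add(Mul(-40, Rational(-1, 19)), Mul(-23, Rational(-1, 68))), Add(-147, Mul(Pow(13, -1), -6))) = Mul(Add(Rational(40, 19), Rational(23, 68)), Add(-147, Mul(Rational(1, 13), -6))) = Mul(Rational(3157, 1292), Add(-147, Rational(-6, 13))) = Mul(Rational(3157, 1292), Rational(-1917, 13)) = Rational(-6051969, 16796)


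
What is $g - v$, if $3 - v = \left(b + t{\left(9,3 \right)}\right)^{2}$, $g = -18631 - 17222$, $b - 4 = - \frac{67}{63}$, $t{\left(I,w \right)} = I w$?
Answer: $- \frac{138755468}{3969} \approx -34960.0$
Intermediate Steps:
$b = \frac{185}{63}$ ($b = 4 - \frac{67}{63} = \frac{185}{63} \approx 2.9365$)
$g = -35853$
$v = - \frac{3545089}{3969}$ ($v = 3 - \left(\frac{185}{63} + 9 \cdot 3\right)^{2} = 3 - \left(\frac{185}{63} + 27\right)^{2} = 3 - \left(\frac{1886}{63}\right)^{2} = 3 - \frac{3556996}{3969} = - \frac{3545089}{3969} \approx -893.19$)
$g - v = -35853 - - \frac{3545089}{3969} = -35853 + \frac{3545089}{3969} = - \frac{138755468}{3969}$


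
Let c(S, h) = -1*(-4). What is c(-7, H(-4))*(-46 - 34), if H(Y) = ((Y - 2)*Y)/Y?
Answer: -320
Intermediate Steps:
H(Y) = -2 + Y (H(Y) = ((-2 + Y)*Y)/Y = (Y*(-2 + Y))/Y = -2 + Y)
c(S, h) = 4
c(-7, H(-4))*(-46 - 34) = 4*(-46 - 34) = 4*(-80) = -320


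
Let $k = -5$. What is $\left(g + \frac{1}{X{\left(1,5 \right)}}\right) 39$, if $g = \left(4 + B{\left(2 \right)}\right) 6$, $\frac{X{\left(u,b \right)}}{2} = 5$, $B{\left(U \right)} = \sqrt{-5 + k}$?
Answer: $\frac{9399}{10} + 234 i \sqrt{10} \approx 939.9 + 739.97 i$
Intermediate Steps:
$B{\left(U \right)} = i \sqrt{10}$ ($B{\left(U \right)} = \sqrt{-5 - 5} = \sqrt{-10} = i \sqrt{10}$)
$X{\left(u,b \right)} = 10$ ($X{\left(u,b \right)} = 2 \cdot 5 = 10$)
$g = 24 + 6 i \sqrt{10}$ ($g = \left(4 + i \sqrt{10}\right) 6 = 24 + 6 i \sqrt{10} \approx 24.0 + 18.974 i$)
$\left(g + \frac{1}{X{\left(1,5 \right)}}\right) 39 = \left(\left(24 + 6 i \sqrt{10}\right) + \frac{1}{10}\right) 39 = \left(\frac{241}{10} + 6 i \sqrt{10}\right) 39 = \frac{9399}{10} + 234 i \sqrt{10}$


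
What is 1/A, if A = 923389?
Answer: 1/923389 ≈ 1.0830e-6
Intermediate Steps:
1/A = 1/923389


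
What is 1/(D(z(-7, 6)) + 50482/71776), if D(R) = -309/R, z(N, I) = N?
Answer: 251216/11266079 ≈ 0.022298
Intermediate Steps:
1/(D(z(-7, 6)) + 50482/71776) = 1/(-309/(-7) + 50482/71776) = 1/(-309*(-⅐) + 50482*(1/71776)) = 1/(309/7 + 25241/35888) = 1/(11266079/251216) = 251216/11266079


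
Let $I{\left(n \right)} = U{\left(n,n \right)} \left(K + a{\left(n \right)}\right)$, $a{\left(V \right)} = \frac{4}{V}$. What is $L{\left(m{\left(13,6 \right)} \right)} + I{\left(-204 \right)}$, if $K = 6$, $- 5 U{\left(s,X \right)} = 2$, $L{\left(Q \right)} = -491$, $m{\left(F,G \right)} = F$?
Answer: $- \frac{25163}{51} \approx -493.39$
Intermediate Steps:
$U{\left(s,X \right)} = - \frac{2}{5}$ ($U{\left(s,X \right)} = \left(- \frac{1}{5}\right) 2 = - \frac{2}{5}$)
$I{\left(n \right)} = - \frac{12}{5} - \frac{8}{5 n}$ ($I{\left(n \right)} = - \frac{2 \left(6 + \frac{4}{n}\right)}{5} = - \frac{12}{5} - \frac{8}{5 n}$)
$L{\left(m{\left(13,6 \right)} \right)} + I{\left(-204 \right)} = -491 + \frac{4 \left(-2 - -612\right)}{5 \left(-204\right)} = -491 + \frac{4}{5} \left(- \frac{1}{204}\right) \left(-2 + 612\right) = -491 + \frac{4}{5} \left(- \frac{1}{204}\right) 610 = -491 - \frac{122}{51} = - \frac{25163}{51}$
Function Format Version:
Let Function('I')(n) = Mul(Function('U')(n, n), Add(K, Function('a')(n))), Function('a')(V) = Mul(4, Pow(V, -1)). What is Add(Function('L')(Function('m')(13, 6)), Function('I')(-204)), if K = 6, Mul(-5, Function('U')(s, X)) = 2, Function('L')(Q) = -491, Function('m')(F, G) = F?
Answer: Rational(-25163, 51) ≈ -493.39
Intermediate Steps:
Function('U')(s, X) = Rational(-2, 5) (Function('U')(s, X) = Mul(Rational(-1, 5), 2) = Rational(-2, 5))
Function('I')(n) = Add(Rational(-12, 5), Mul(Rational(-8, 5), Pow(n, -1))) (Function('I')(n) = Mul(Rational(-2, 5), Add(6, Mul(4, Pow(n, -1)))) = Add(Rational(-12, 5), Mul(Rational(-8, 5), Pow(n, -1))))
Add(Function('L')(Function('m')(13, 6)), Function('I')(-204)) = Add(-491, Mul(Rational(4, 5), Pow(-204, -1), Add(-2, Mul(-3, -204)))) = Add(-491, Mul(Rational(4, 5), Rational(-1, 204), Add(-2, 612))) = Add(-491, Mul(Rational(4, 5), Rational(-1, 204), 610)) = Add(-491, Rational(-122, 51)) = Rational(-25163, 51)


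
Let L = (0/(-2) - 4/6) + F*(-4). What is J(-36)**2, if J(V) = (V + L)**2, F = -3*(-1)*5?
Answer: 7072810000/81 ≈ 8.7319e+7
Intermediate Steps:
F = 15 (F = 3*5 = 15)
L = -182/3 (L = (0/(-2) - 4/6) + 15*(-4) = (0*(-1/2) - 4*1/6) - 60 = (0 - 2/3) - 60 = -2/3 - 60 = -182/3 ≈ -60.667)
J(V) = (-182/3 + V)**2 (J(V) = (V - 182/3)**2 = (-182/3 + V)**2)
J(-36)**2 = ((-182 + 3*(-36))**2/9)**2 = ((-182 - 108)**2/9)**2 = ((1/9)*(-290)**2)**2 = ((1/9)*84100)**2 = (84100/9)**2 = 7072810000/81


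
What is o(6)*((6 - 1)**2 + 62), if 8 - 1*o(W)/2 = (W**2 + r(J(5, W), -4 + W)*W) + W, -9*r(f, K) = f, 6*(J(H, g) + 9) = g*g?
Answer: -6264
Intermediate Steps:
J(H, g) = -9 + g**2/6 (J(H, g) = -9 + (g*g)/6 = -9 + g**2/6)
r(f, K) = -f/9
o(W) = 16 - 2*W - 2*W**2 - 2*W*(1 - W**2/54) (o(W) = 16 - 2*((W**2 + (-(-9 + W**2/6)/9)*W) + W) = 16 - 2*((W**2 + (1 - W**2/54)*W) + W) = 16 - 2*((W**2 + W*(1 - W**2/54)) + W) = 16 - 2*(W + W**2 + W*(1 - W**2/54)) = 16 + (-2*W - 2*W**2 - 2*W*(1 - W**2/54)) = 16 - 2*W - 2*W**2 - 2*W*(1 - W**2/54))
o(6)*((6 - 1)**2 + 62) = (16 - 4*6 - 2*6**2 + (1/27)*6**3)*((6 - 1)**2 + 62) = (16 - 24 - 2*36 + (1/27)*216)*(5**2 + 62) = (16 - 24 - 72 + 8)*(25 + 62) = -72*87 = -6264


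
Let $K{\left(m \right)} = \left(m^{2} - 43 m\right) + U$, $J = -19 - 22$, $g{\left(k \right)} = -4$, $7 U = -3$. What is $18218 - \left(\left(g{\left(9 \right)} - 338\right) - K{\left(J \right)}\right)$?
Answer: $\frac{154025}{7} \approx 22004.0$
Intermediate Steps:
$U = - \frac{3}{7}$ ($U = \frac{1}{7} \left(-3\right) = - \frac{3}{7} \approx -0.42857$)
$J = -41$ ($J = -19 - 22 = -41$)
$K{\left(m \right)} = - \frac{3}{7} + m^{2} - 43 m$ ($K{\left(m \right)} = \left(m^{2} - 43 m\right) - \frac{3}{7} = - \frac{3}{7} + m^{2} - 43 m$)
$18218 - \left(\left(g{\left(9 \right)} - 338\right) - K{\left(J \right)}\right) = 18218 - \left(\left(-4 - 338\right) - \left(- \frac{3}{7} + \left(-41\right)^{2} - -1763\right)\right) = 18218 - \left(\left(-4 - 338\right) - \left(- \frac{3}{7} + 1681 + 1763\right)\right) = 18218 - \left(-342 - \frac{24105}{7}\right) = 18218 - - \frac{26499}{7} = 18218 + \frac{26499}{7} = \frac{154025}{7}$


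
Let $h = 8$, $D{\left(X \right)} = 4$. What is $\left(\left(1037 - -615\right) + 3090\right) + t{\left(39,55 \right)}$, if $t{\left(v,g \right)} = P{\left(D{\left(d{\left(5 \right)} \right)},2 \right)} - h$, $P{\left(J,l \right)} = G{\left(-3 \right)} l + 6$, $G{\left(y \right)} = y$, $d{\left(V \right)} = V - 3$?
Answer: $4734$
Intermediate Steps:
$d{\left(V \right)} = -3 + V$ ($d{\left(V \right)} = V - 3 = -3 + V$)
$P{\left(J,l \right)} = 6 - 3 l$ ($P{\left(J,l \right)} = - 3 l + 6 = 6 - 3 l$)
$t{\left(v,g \right)} = -8$ ($t{\left(v,g \right)} = \left(6 - 6\right) - 8 = 0 - 8 = -8$)
$\left(\left(1037 - -615\right) + 3090\right) + t{\left(39,55 \right)} = \left(\left(1037 - -615\right) + 3090\right) - 8 = \left(\left(1037 + 615\right) + 3090\right) - 8 = \left(1652 + 3090\right) - 8 = 4742 - 8 = 4734$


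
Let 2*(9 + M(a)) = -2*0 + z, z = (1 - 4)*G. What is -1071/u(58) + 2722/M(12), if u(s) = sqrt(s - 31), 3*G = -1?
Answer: -5444/17 - 119*sqrt(3) ≈ -526.35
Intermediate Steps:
G = -1/3 (G = (1/3)*(-1) = -1/3 ≈ -0.33333)
z = 1 (z = (1 - 4)*(-1/3) = -3*(-1/3) = 1)
u(s) = sqrt(-31 + s)
M(a) = -17/2 (M(a) = -9 + (-2*0 + 1)/2 = -9 + (0 + 1)/2 = -9 + (1/2)*1 = -9 + 1/2 = -17/2)
-1071/u(58) + 2722/M(12) = -1071/sqrt(-31 + 58) + 2722/(-17/2) = -1071*sqrt(3)/9 + 2722*(-2/17) = -1071*sqrt(3)/9 - 5444/17 = -119*sqrt(3) - 5444/17 = -5444/17 - 119*sqrt(3)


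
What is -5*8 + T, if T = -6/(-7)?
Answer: -274/7 ≈ -39.143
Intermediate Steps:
T = 6/7 (T = -6*(-⅐) = 6/7 ≈ 0.85714)
-5*8 + T = -5*8 + 6/7 = -40 + 6/7 = -274/7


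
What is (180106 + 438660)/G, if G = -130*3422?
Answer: -309383/222430 ≈ -1.3909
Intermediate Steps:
G = -444860
(180106 + 438660)/G = (180106 + 438660)/(-444860) = 618766*(-1/444860) = -309383/222430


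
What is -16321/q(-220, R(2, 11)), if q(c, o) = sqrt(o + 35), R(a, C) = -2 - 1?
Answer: -16321*sqrt(2)/8 ≈ -2885.2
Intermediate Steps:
R(a, C) = -3
q(c, o) = sqrt(35 + o)
-16321/q(-220, R(2, 11)) = -16321/sqrt(35 - 3) = -16321*sqrt(2)/8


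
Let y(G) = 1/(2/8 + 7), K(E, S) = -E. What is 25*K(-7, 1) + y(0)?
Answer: 5079/29 ≈ 175.14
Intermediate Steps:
y(G) = 4/29 (y(G) = 1/(2*(1/8) + 7) = 1/(1/4 + 7) = 1/(29/4) = 4/29)
25*K(-7, 1) + y(0) = 25*(-1*(-7)) + 4/29 = 25*7 + 4/29 = 175 + 4/29 = 5079/29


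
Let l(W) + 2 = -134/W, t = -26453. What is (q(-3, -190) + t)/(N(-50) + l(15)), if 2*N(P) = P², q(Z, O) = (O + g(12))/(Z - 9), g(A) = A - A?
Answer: -793115/37172 ≈ -21.336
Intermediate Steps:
g(A) = 0
q(Z, O) = O/(-9 + Z) (q(Z, O) = (O + 0)/(Z - 9) = O/(-9 + Z))
l(W) = -2 - 134/W
N(P) = P²/2
(q(-3, -190) + t)/(N(-50) + l(15)) = (-190/(-9 - 3) - 26453)/((½)*(-50)² + (-2 - 134/15)) = (-190/(-12) - 26453)/((½)*2500 + (-2 - 134*1/15)) = (-190*(-1/12) - 26453)/(1250 + (-2 - 134/15)) = (95/6 - 26453)/(1250 - 164/15) = -158623/(6*18586/15) = -158623/6*15/18586 = -793115/37172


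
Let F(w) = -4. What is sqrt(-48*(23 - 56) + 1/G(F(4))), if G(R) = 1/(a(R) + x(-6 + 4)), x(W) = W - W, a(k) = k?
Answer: 2*sqrt(395) ≈ 39.749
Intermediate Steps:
x(W) = 0
G(R) = 1/R (G(R) = 1/(R + 0) = 1/R)
sqrt(-48*(23 - 56) + 1/G(F(4))) = sqrt(-48*(23 - 56) + 1/(1/(-4))) = sqrt(-48*(-33) + 1/(-1/4)) = sqrt(1584 - 4) = sqrt(1580) = 2*sqrt(395)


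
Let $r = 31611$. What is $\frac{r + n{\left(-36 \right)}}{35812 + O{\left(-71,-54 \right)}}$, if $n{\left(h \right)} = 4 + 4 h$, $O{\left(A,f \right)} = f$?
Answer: $\frac{31471}{35758} \approx 0.88011$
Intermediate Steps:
$\frac{r + n{\left(-36 \right)}}{35812 + O{\left(-71,-54 \right)}} = \frac{31611 + \left(4 + 4 \left(-36\right)\right)}{35812 - 54} = \frac{31611 + \left(4 - 144\right)}{35758} = \left(31611 - 140\right) \frac{1}{35758} = 31471 \cdot \frac{1}{35758} = \frac{31471}{35758}$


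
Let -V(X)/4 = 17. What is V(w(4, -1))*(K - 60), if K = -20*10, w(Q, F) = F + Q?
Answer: 17680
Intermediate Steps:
V(X) = -68 (V(X) = -4*17 = -68)
K = -200
V(w(4, -1))*(K - 60) = -68*(-200 - 60) = -68*(-260) = 17680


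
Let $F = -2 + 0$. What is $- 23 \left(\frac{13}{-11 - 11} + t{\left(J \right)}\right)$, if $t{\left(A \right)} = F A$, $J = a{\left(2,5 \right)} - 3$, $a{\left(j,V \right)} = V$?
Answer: $\frac{2323}{22} \approx 105.59$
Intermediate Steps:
$F = -2$
$J = 2$ ($J = 5 - 3 = 2$)
$t{\left(A \right)} = - 2 A$
$- 23 \left(\frac{13}{-11 - 11} + t{\left(J \right)}\right) = - 23 \left(\frac{13}{-11 - 11} - 4\right) = - 23 \left(\frac{13}{-22} - 4\right) = - 23 \left(13 \left(- \frac{1}{22}\right) - 4\right) = - 23 \left(- \frac{13}{22} - 4\right) = \left(-23\right) \left(- \frac{101}{22}\right) = \frac{2323}{22}$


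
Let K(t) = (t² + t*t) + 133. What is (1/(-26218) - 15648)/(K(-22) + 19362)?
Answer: -410259265/536498934 ≈ -0.76470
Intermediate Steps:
K(t) = 133 + 2*t² (K(t) = (t² + t²) + 133 = 2*t² + 133 = 133 + 2*t²)
(1/(-26218) - 15648)/(K(-22) + 19362) = (1/(-26218) - 15648)/((133 + 2*(-22)²) + 19362) = (-1/26218 - 15648)/((133 + 2*484) + 19362) = -410259265/(26218*((133 + 968) + 19362)) = -410259265/(26218*(1101 + 19362)) = -410259265/26218/20463 = -410259265/26218*1/20463 = -410259265/536498934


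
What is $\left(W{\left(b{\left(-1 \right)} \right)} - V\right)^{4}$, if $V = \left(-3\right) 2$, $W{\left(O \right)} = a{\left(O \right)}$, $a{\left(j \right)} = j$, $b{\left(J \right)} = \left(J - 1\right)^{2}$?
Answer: $10000$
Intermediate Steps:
$b{\left(J \right)} = \left(-1 + J\right)^{2}$
$W{\left(O \right)} = O$
$V = -6$
$\left(W{\left(b{\left(-1 \right)} \right)} - V\right)^{4} = \left(\left(-1 - 1\right)^{2} - -6\right)^{4} = \left(\left(-2\right)^{2} + 6\right)^{4} = \left(4 + 6\right)^{4} = 10^{4} = 10000$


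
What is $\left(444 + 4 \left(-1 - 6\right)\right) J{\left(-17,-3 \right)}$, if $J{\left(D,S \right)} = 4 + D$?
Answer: $-5408$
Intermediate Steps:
$\left(444 + 4 \left(-1 - 6\right)\right) J{\left(-17,-3 \right)} = \left(444 + 4 \left(-1 - 6\right)\right) \left(4 - 17\right) = \left(444 + 4 \left(-1 - 6\right)\right) \left(-13\right) = \left(444 + 4 \left(-7\right)\right) \left(-13\right) = \left(444 - 28\right) \left(-13\right) = 416 \left(-13\right) = -5408$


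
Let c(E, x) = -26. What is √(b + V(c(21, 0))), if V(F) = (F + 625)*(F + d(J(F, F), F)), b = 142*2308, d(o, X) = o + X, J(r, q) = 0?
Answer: 2*√74147 ≈ 544.60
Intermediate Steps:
d(o, X) = X + o
b = 327736
V(F) = 2*F*(625 + F) (V(F) = (F + 625)*(F + (F + 0)) = (625 + F)*(F + F) = (625 + F)*(2*F) = 2*F*(625 + F))
√(b + V(c(21, 0))) = √(327736 + 2*(-26)*(625 - 26)) = √(327736 + 2*(-26)*599) = √(327736 - 31148) = √296588 = 2*√74147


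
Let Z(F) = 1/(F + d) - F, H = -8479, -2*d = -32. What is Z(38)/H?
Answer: 2051/457866 ≈ 0.0044795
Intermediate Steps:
d = 16 (d = -½*(-32) = 16)
Z(F) = 1/(16 + F) - F (Z(F) = 1/(F + 16) - F = 1/(16 + F) - F)
Z(38)/H = ((1 - 1*38² - 16*38)/(16 + 38))/(-8479) = ((1 - 1*1444 - 608)/54)*(-1/8479) = ((1 - 1444 - 608)/54)*(-1/8479) = ((1/54)*(-2051))*(-1/8479) = -2051/54*(-1/8479) = 2051/457866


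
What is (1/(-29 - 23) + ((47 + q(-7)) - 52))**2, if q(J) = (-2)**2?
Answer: 2809/2704 ≈ 1.0388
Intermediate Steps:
q(J) = 4
(1/(-29 - 23) + ((47 + q(-7)) - 52))**2 = (1/(-29 - 23) + ((47 + 4) - 52))**2 = (1/(-52) + (51 - 52))**2 = (-1/52 - 1)**2 = (-53/52)**2 = 2809/2704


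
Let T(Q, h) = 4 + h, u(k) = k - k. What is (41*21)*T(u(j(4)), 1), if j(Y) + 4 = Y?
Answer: 4305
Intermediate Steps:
j(Y) = -4 + Y
u(k) = 0
(41*21)*T(u(j(4)), 1) = (41*21)*(4 + 1) = 861*5 = 4305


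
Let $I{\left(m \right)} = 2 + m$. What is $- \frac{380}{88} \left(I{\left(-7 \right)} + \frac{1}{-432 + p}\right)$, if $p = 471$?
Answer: $\frac{9215}{429} \approx 21.48$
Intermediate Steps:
$- \frac{380}{88} \left(I{\left(-7 \right)} + \frac{1}{-432 + p}\right) = - \frac{380}{88} \left(\left(2 - 7\right) + \frac{1}{-432 + 471}\right) = \left(-380\right) \frac{1}{88} \left(-5 + \frac{1}{39}\right) = - \frac{95 \left(-5 + \frac{1}{39}\right)}{22} = \left(- \frac{95}{22}\right) \left(- \frac{194}{39}\right) = \frac{9215}{429}$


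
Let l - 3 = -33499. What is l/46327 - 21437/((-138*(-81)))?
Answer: -1367530187/517843206 ≈ -2.6408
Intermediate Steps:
l = -33496 (l = 3 - 33499 = -33496)
l/46327 - 21437/((-138*(-81))) = -33496/46327 - 21437/((-138*(-81))) = -33496*1/46327 - 21437/11178 = -33496/46327 - 21437*1/11178 = -33496/46327 - 21437/11178 = -1367530187/517843206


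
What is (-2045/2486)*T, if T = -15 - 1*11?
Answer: 26585/1243 ≈ 21.388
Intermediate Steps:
T = -26 (T = -15 - 11 = -26)
(-2045/2486)*T = -2045/2486*(-26) = 26585/1243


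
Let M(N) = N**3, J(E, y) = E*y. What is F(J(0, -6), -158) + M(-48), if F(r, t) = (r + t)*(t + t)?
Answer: -60664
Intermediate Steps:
F(r, t) = 2*t*(r + t) (F(r, t) = (r + t)*(2*t) = 2*t*(r + t))
F(J(0, -6), -158) + M(-48) = 2*(-158)*(0*(-6) - 158) + (-48)**3 = 2*(-158)*(0 - 158) - 110592 = 2*(-158)*(-158) - 110592 = 49928 - 110592 = -60664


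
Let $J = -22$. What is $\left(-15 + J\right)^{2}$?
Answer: $1369$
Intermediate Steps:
$\left(-15 + J\right)^{2} = \left(-15 - 22\right)^{2} = \left(-37\right)^{2} = 1369$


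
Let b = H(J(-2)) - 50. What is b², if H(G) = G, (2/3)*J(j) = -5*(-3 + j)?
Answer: 625/4 ≈ 156.25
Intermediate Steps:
J(j) = 45/2 - 15*j/2 (J(j) = 3*(-5*(-3 + j))/2 = 3*(15 - 5*j)/2 = 45/2 - 15*j/2)
b = -25/2 (b = (45/2 - 15/2*(-2)) - 50 = (45/2 + 15) - 50 = 75/2 - 50 = -25/2 ≈ -12.500)
b² = (-25/2)² = 625/4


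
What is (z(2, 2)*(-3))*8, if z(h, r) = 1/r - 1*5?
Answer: 108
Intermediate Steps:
z(h, r) = -5 + 1/r (z(h, r) = 1/r - 5 = -5 + 1/r)
(z(2, 2)*(-3))*8 = ((-5 + 1/2)*(-3))*8 = ((-5 + ½)*(-3))*8 = -9/2*(-3)*8 = (27/2)*8 = 108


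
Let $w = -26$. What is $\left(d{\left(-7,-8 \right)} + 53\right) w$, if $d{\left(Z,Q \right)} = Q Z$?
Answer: $-2834$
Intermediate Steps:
$\left(d{\left(-7,-8 \right)} + 53\right) w = \left(\left(-8\right) \left(-7\right) + 53\right) \left(-26\right) = \left(56 + 53\right) \left(-26\right) = 109 \left(-26\right) = -2834$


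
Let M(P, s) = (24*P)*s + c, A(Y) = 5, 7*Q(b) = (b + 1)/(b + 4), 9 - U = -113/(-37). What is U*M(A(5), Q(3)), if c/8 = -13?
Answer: -1015520/1813 ≈ -560.13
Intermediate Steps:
c = -104 (c = 8*(-13) = -104)
U = 220/37 (U = 9 - (-113)/(-37) = 9 - (-113)*(-1)/37 = 9 - 1*113/37 = 9 - 113/37 = 220/37 ≈ 5.9459)
Q(b) = (1 + b)/(7*(4 + b)) (Q(b) = ((b + 1)/(b + 4))/7 = ((1 + b)/(4 + b))/7 = (1 + b)/(7*(4 + b)))
M(P, s) = -104 + 24*P*s (M(P, s) = (24*P)*s - 104 = 24*P*s - 104 = -104 + 24*P*s)
U*M(A(5), Q(3)) = 220*(-104 + 24*5*((1 + 3)/(7*(4 + 3))))/37 = 220*(-104 + 24*5*((1/7)*4/7))/37 = 220*(-104 + 24*5*((1/7)*(1/7)*4))/37 = 220*(-104 + 24*5*(4/49))/37 = 220*(-104 + 480/49)/37 = (220/37)*(-4616/49) = -1015520/1813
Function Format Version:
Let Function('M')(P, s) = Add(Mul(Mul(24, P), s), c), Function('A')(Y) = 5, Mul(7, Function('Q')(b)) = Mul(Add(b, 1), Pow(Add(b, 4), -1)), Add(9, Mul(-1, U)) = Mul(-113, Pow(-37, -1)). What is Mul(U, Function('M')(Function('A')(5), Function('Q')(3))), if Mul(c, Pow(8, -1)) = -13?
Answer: Rational(-1015520, 1813) ≈ -560.13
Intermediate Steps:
c = -104 (c = Mul(8, -13) = -104)
U = Rational(220, 37) (U = Add(9, Mul(-1, Mul(-113, Pow(-37, -1)))) = Add(9, Mul(-1, Mul(-113, Rational(-1, 37)))) = Add(9, Mul(-1, Rational(113, 37))) = Add(9, Rational(-113, 37)) = Rational(220, 37) ≈ 5.9459)
Function('Q')(b) = Mul(Rational(1, 7), Pow(Add(4, b), -1), Add(1, b)) (Function('Q')(b) = Mul(Rational(1, 7), Mul(Add(b, 1), Pow(Add(b, 4), -1))) = Mul(Rational(1, 7), Mul(Add(1, b), Pow(Add(4, b), -1))) = Mul(Rational(1, 7), Mul(Pow(Add(4, b), -1), Add(1, b))) = Mul(Rational(1, 7), Pow(Add(4, b), -1), Add(1, b)))
Function('M')(P, s) = Add(-104, Mul(24, P, s)) (Function('M')(P, s) = Add(Mul(Mul(24, P), s), -104) = Add(Mul(24, P, s), -104) = Add(-104, Mul(24, P, s)))
Mul(U, Function('M')(Function('A')(5), Function('Q')(3))) = Mul(Rational(220, 37), Add(-104, Mul(24, 5, Mul(Rational(1, 7), Pow(Add(4, 3), -1), Add(1, 3))))) = Mul(Rational(220, 37), Add(-104, Mul(24, 5, Mul(Rational(1, 7), Pow(7, -1), 4)))) = Mul(Rational(220, 37), Add(-104, Mul(24, 5, Mul(Rational(1, 7), Rational(1, 7), 4)))) = Mul(Rational(220, 37), Add(-104, Mul(24, 5, Rational(4, 49)))) = Mul(Rational(220, 37), Add(-104, Rational(480, 49))) = Mul(Rational(220, 37), Rational(-4616, 49)) = Rational(-1015520, 1813)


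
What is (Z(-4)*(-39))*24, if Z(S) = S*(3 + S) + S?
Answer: 0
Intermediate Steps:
Z(S) = S + S*(3 + S)
(Z(-4)*(-39))*24 = (-4*(4 - 4)*(-39))*24 = (-4*0*(-39))*24 = (0*(-39))*24 = 0*24 = 0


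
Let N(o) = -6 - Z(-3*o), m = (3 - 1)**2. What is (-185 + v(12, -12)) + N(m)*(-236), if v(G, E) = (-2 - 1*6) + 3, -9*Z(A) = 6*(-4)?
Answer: 5566/3 ≈ 1855.3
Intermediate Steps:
Z(A) = 8/3 (Z(A) = -2*(-4)/3 = -1/9*(-24) = 8/3)
m = 4 (m = 2**2 = 4)
N(o) = -26/3 (N(o) = -6 - 1*8/3 = -6 - 8/3 = -26/3)
v(G, E) = -5 (v(G, E) = (-2 - 6) + 3 = -8 + 3 = -5)
(-185 + v(12, -12)) + N(m)*(-236) = (-185 - 5) - 26/3*(-236) = -190 + 6136/3 = 5566/3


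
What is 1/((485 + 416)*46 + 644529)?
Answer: 1/685975 ≈ 1.4578e-6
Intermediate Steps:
1/((485 + 416)*46 + 644529) = 1/(901*46 + 644529) = 1/(41446 + 644529) = 1/685975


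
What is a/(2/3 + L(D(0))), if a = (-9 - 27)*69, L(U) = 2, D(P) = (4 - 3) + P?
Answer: -1863/2 ≈ -931.50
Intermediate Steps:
D(P) = 1 + P
a = -2484 (a = -36*69 = -2484)
a/(2/3 + L(D(0))) = -2484/(2/3 + 2) = -2484/(2*(⅓) + 2) = -2484/(⅔ + 2) = -2484/(8/3) = (3/8)*(-2484) = -1863/2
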